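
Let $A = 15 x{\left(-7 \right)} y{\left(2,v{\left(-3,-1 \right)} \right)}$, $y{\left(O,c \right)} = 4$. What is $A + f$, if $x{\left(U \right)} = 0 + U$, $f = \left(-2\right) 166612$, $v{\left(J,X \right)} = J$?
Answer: $-333644$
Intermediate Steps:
$f = -333224$
$x{\left(U \right)} = U$
$A = -420$ ($A = 15 \left(-7\right) 4 = \left(-105\right) 4 = -420$)
$A + f = -420 - 333224 = -333644$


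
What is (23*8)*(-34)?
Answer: -6256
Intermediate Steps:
(23*8)*(-34) = 184*(-34) = -6256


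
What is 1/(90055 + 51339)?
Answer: 1/141394 ≈ 7.0724e-6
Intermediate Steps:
1/(90055 + 51339) = 1/141394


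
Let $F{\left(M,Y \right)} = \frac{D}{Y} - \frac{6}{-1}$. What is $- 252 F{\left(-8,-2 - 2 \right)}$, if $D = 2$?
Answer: $-1386$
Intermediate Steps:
$F{\left(M,Y \right)} = 6 + \frac{2}{Y}$ ($F{\left(M,Y \right)} = \frac{2}{Y} - \frac{6}{-1} = \frac{2}{Y} - -6 = \frac{2}{Y} + 6 = 6 + \frac{2}{Y}$)
$- 252 F{\left(-8,-2 - 2 \right)} = - 252 \left(6 + \frac{2}{-2 - 2}\right) = - 252 \left(6 + \frac{2}{-4}\right) = - 252 \left(6 + 2 \left(- \frac{1}{4}\right)\right) = - 252 \left(6 - \frac{1}{2}\right) = \left(-252\right) \frac{11}{2} = -1386$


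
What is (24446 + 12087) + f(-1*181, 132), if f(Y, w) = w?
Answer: 36665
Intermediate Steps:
(24446 + 12087) + f(-1*181, 132) = (24446 + 12087) + 132 = 36533 + 132 = 36665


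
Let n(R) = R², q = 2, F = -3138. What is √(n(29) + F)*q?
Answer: 2*I*√2297 ≈ 95.854*I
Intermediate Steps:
√(n(29) + F)*q = √(29² - 3138)*2 = √(841 - 3138)*2 = √(-2297)*2 = (I*√2297)*2 = 2*I*√2297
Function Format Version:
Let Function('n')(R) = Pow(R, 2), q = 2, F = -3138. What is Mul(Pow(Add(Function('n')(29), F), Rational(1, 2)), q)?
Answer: Mul(2, I, Pow(2297, Rational(1, 2))) ≈ Mul(95.854, I)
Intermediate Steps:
Mul(Pow(Add(Function('n')(29), F), Rational(1, 2)), q) = Mul(Pow(Add(Pow(29, 2), -3138), Rational(1, 2)), 2) = Mul(Pow(Add(841, -3138), Rational(1, 2)), 2) = Mul(Pow(-2297, Rational(1, 2)), 2) = Mul(Mul(I, Pow(2297, Rational(1, 2))), 2) = Mul(2, I, Pow(2297, Rational(1, 2)))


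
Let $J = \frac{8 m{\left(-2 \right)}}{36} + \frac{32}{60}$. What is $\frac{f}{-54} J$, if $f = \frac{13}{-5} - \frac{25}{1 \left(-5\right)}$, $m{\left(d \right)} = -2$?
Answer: $- \frac{8}{2025} \approx -0.0039506$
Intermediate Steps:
$J = \frac{4}{45}$ ($J = \frac{8 \left(-2\right)}{36} + \frac{32}{60} = \left(-16\right) \frac{1}{36} + 32 \cdot \frac{1}{60} = - \frac{4}{9} + \frac{8}{15} = \frac{4}{45} \approx 0.088889$)
$f = \frac{12}{5}$ ($f = 13 \left(- \frac{1}{5}\right) - \frac{25}{-5} = - \frac{13}{5} - -5 = - \frac{13}{5} + 5 = \frac{12}{5} \approx 2.4$)
$\frac{f}{-54} J = \frac{12}{5 \left(-54\right)} \frac{4}{45} = \frac{12}{5} \left(- \frac{1}{54}\right) \frac{4}{45} = \left(- \frac{2}{45}\right) \frac{4}{45} = - \frac{8}{2025}$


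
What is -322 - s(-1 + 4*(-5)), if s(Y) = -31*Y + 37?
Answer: -1010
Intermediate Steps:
s(Y) = 37 - 31*Y
-322 - s(-1 + 4*(-5)) = -322 - (37 - 31*(-1 + 4*(-5))) = -322 - (37 - 31*(-1 - 20)) = -322 - (37 - 31*(-21)) = -322 - (37 + 651) = -322 - 1*688 = -322 - 688 = -1010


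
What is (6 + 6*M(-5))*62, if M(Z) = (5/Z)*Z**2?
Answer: -8928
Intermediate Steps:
M(Z) = 5*Z
(6 + 6*M(-5))*62 = (6 + 6*(5*(-5)))*62 = (6 + 6*(-25))*62 = (6 - 150)*62 = -144*62 = -8928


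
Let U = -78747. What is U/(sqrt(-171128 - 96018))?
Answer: 78747*I*sqrt(267146)/267146 ≈ 152.36*I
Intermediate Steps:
U/(sqrt(-171128 - 96018)) = -78747/sqrt(-171128 - 96018) = -78747*(-I*sqrt(267146)/267146) = -(-78747)*I*sqrt(267146)/267146 = 78747*I*sqrt(267146)/267146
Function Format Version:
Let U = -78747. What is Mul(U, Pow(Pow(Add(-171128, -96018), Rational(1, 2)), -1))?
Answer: Mul(Rational(78747, 267146), I, Pow(267146, Rational(1, 2))) ≈ Mul(152.36, I)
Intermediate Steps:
Mul(U, Pow(Pow(Add(-171128, -96018), Rational(1, 2)), -1)) = Mul(-78747, Pow(Pow(Add(-171128, -96018), Rational(1, 2)), -1)) = Mul(-78747, Pow(Pow(-267146, Rational(1, 2)), -1)) = Mul(-78747, Pow(Mul(I, Pow(267146, Rational(1, 2))), -1)) = Mul(-78747, Mul(Rational(-1, 267146), I, Pow(267146, Rational(1, 2)))) = Mul(Rational(78747, 267146), I, Pow(267146, Rational(1, 2)))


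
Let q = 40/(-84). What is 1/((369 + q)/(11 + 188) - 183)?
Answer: -4179/757018 ≈ -0.0055203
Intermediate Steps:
q = -10/21 (q = 40*(-1/84) = -10/21 ≈ -0.47619)
1/((369 + q)/(11 + 188) - 183) = 1/((369 - 10/21)/(11 + 188) - 183) = 1/((7739/21)/199 - 183) = 1/((7739/21)*(1/199) - 183) = 1/(7739/4179 - 183) = 1/(-757018/4179) = -4179/757018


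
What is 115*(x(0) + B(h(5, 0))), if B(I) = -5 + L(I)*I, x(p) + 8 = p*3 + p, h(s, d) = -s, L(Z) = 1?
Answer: -2070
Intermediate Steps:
x(p) = -8 + 4*p (x(p) = -8 + (p*3 + p) = -8 + (3*p + p) = -8 + 4*p)
B(I) = -5 + I (B(I) = -5 + 1*I = -5 + I)
115*(x(0) + B(h(5, 0))) = 115*((-8 + 4*0) + (-5 - 1*5)) = 115*((-8 + 0) + (-5 - 5)) = 115*(-8 - 10) = 115*(-18) = -2070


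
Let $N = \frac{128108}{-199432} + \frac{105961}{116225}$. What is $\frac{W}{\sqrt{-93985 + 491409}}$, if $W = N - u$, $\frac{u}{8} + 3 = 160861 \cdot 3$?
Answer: $- \frac{22371426829806537 \sqrt{24839}}{575742788543800} \approx -6124.0$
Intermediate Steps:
$N = \frac{1560665463}{5794746050}$ ($N = 128108 \left(- \frac{1}{199432}\right) + 105961 \cdot \frac{1}{116225} = - \frac{32027}{49858} + \frac{105961}{116225} = \frac{1560665463}{5794746050} \approx 0.26932$)
$u = 3860640$ ($u = -24 + 8 \cdot 160861 \cdot 3 = -24 + 8 \cdot 482583 = -24 + 3860664 = 3860640$)
$W = - \frac{22371426829806537}{5794746050}$ ($W = \frac{1560665463}{5794746050} - 3860640 = - \frac{22371426829806537}{5794746050} \approx -3.8606 \cdot 10^{6}$)
$\frac{W}{\sqrt{-93985 + 491409}} = - \frac{22371426829806537}{5794746050 \sqrt{-93985 + 491409}} = - \frac{22371426829806537}{5794746050 \sqrt{397424}} = - \frac{22371426829806537}{5794746050 \cdot 4 \sqrt{24839}} = - \frac{22371426829806537 \frac{\sqrt{24839}}{99356}}{5794746050} = - \frac{22371426829806537 \sqrt{24839}}{575742788543800}$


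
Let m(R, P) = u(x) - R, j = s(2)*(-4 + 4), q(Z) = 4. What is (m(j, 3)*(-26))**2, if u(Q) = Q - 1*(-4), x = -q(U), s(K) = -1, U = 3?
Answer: 0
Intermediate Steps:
j = 0 (j = -(-4 + 4) = -1*0 = 0)
x = -4 (x = -1*4 = -4)
u(Q) = 4 + Q (u(Q) = Q + 4 = 4 + Q)
m(R, P) = -R (m(R, P) = (4 - 4) - R = 0 - R = -R)
(m(j, 3)*(-26))**2 = (-1*0*(-26))**2 = (0*(-26))**2 = 0**2 = 0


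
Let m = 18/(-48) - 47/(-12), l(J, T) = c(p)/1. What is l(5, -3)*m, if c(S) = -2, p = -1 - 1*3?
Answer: -85/12 ≈ -7.0833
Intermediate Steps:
p = -4 (p = -1 - 3 = -4)
l(J, T) = -2 (l(J, T) = -2/1 = -2*1 = -2)
m = 85/24 (m = 18*(-1/48) - 47*(-1/12) = -3/8 + 47/12 = 85/24 ≈ 3.5417)
l(5, -3)*m = -2*85/24 = -85/12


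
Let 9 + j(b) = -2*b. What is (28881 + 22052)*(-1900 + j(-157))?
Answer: -81238135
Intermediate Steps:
j(b) = -9 - 2*b
(28881 + 22052)*(-1900 + j(-157)) = (28881 + 22052)*(-1900 + (-9 - 2*(-157))) = 50933*(-1900 + (-9 + 314)) = 50933*(-1900 + 305) = 50933*(-1595) = -81238135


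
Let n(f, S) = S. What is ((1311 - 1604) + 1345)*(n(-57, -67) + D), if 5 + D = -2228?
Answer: -2419600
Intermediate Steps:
D = -2233 (D = -5 - 2228 = -2233)
((1311 - 1604) + 1345)*(n(-57, -67) + D) = ((1311 - 1604) + 1345)*(-67 - 2233) = (-293 + 1345)*(-2300) = 1052*(-2300) = -2419600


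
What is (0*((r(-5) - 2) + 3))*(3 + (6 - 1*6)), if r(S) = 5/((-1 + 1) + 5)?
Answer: 0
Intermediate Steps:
r(S) = 1 (r(S) = 5/(0 + 5) = 5/5 = 5*(⅕) = 1)
(0*((r(-5) - 2) + 3))*(3 + (6 - 1*6)) = (0*((1 - 2) + 3))*(3 + (6 - 1*6)) = (0*(-1 + 3))*(3 + (6 - 6)) = (0*2)*(3 + 0) = 0*3 = 0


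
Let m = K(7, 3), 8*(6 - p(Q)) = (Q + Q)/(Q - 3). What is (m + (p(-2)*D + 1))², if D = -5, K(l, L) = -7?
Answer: 5041/4 ≈ 1260.3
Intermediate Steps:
p(Q) = 6 - Q/(4*(-3 + Q)) (p(Q) = 6 - (Q + Q)/(8*(Q - 3)) = 6 - 2*Q/(8*(-3 + Q)) = 6 - Q/(4*(-3 + Q)))
m = -7
(m + (p(-2)*D + 1))² = (-7 + (((-72 + 23*(-2))/(4*(-3 - 2)))*(-5) + 1))² = (-7 + (((¼)*(-72 - 46)/(-5))*(-5) + 1))² = (-7 + (((¼)*(-⅕)*(-118))*(-5) + 1))² = (-7 + ((59/10)*(-5) + 1))² = (-7 + (-59/2 + 1))² = (-7 - 57/2)² = (-71/2)² = 5041/4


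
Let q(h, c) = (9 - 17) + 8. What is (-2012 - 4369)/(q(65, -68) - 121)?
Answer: 6381/121 ≈ 52.736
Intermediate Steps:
q(h, c) = 0 (q(h, c) = -8 + 8 = 0)
(-2012 - 4369)/(q(65, -68) - 121) = (-2012 - 4369)/(0 - 121) = -6381/(-121) = -6381*(-1/121) = 6381/121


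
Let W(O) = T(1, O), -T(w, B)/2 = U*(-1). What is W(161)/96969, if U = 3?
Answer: 2/32323 ≈ 6.1875e-5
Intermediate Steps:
T(w, B) = 6 (T(w, B) = -6*(-1) = -2*(-3) = 6)
W(O) = 6
W(161)/96969 = 6/96969 = 6*(1/96969) = 2/32323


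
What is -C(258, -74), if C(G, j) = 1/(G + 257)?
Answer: -1/515 ≈ -0.0019417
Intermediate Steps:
C(G, j) = 1/(257 + G)
-C(258, -74) = -1/(257 + 258) = -1/515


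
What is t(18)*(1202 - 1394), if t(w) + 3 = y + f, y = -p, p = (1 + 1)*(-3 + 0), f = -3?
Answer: 0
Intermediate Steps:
p = -6 (p = 2*(-3) = -6)
y = 6 (y = -1*(-6) = 6)
t(w) = 0 (t(w) = -3 + (6 - 3) = -3 + 3 = 0)
t(18)*(1202 - 1394) = 0*(1202 - 1394) = 0*(-192) = 0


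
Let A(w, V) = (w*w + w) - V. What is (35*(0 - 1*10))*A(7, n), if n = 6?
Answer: -17500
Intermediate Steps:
A(w, V) = w + w**2 - V (A(w, V) = (w**2 + w) - V = (w + w**2) - V = w + w**2 - V)
(35*(0 - 1*10))*A(7, n) = (35*(0 - 1*10))*(7 + 7**2 - 1*6) = (35*(0 - 10))*(7 + 49 - 6) = (35*(-10))*50 = -350*50 = -17500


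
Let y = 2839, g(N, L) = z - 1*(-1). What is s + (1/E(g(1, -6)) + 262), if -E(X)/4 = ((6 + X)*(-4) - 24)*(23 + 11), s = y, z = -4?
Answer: 15182497/4896 ≈ 3101.0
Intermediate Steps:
g(N, L) = -3 (g(N, L) = -4 - 1*(-1) = -4 + 1 = -3)
s = 2839
E(X) = 6528 + 544*X (E(X) = -4*((6 + X)*(-4) - 24)*(23 + 11) = -4*((-24 - 4*X) - 24)*34 = -4*(-48 - 4*X)*34 = -4*(-1632 - 136*X) = 6528 + 544*X)
s + (1/E(g(1, -6)) + 262) = 2839 + (1/(6528 + 544*(-3)) + 262) = 2839 + (1/(6528 - 1632) + 262) = 2839 + (1/4896 + 262) = 2839 + 1282753/4896 = 15182497/4896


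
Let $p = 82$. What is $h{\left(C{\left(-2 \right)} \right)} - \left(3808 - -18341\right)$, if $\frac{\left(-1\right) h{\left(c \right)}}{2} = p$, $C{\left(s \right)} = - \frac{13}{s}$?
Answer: $-22313$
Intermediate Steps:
$h{\left(c \right)} = -164$ ($h{\left(c \right)} = \left(-2\right) 82 = -164$)
$h{\left(C{\left(-2 \right)} \right)} - \left(3808 - -18341\right) = -164 - \left(3808 - -18341\right) = -164 - \left(3808 + 18341\right) = -164 - 22149 = -22313$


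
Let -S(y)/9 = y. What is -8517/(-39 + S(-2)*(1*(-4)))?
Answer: 2839/37 ≈ 76.730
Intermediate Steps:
S(y) = -9*y
-8517/(-39 + S(-2)*(1*(-4))) = -8517/(-39 + (-9*(-2))*(1*(-4))) = -8517/(-39 + 18*(-4)) = -8517/(-39 - 72) = -8517/(-111) = -8517*(-1/111) = 2839/37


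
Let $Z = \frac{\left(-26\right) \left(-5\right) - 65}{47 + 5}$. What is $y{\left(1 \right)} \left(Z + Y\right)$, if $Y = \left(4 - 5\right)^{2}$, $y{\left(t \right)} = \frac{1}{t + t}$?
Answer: $\frac{9}{8} \approx 1.125$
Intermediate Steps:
$Z = \frac{5}{4}$ ($Z = \frac{130 - 65}{52} = 65 \cdot \frac{1}{52} = \frac{5}{4} \approx 1.25$)
$y{\left(t \right)} = \frac{1}{2 t}$
$Y = 1$ ($Y = \left(-1\right)^{2} = 1$)
$y{\left(1 \right)} \left(Z + Y\right) = \frac{1}{2 \cdot 1} \left(\frac{5}{4} + 1\right) = \frac{1}{2} \cdot 1 \cdot \frac{9}{4} = \frac{1}{2} \cdot \frac{9}{4} = \frac{9}{8}$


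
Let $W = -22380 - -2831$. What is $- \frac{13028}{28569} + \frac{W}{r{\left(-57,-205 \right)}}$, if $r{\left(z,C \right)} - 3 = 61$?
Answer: $- \frac{559329173}{1828416} \approx -305.91$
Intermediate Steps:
$W = -19549$ ($W = -22380 + 2831 = -19549$)
$r{\left(z,C \right)} = 64$ ($r{\left(z,C \right)} = 3 + 61 = 64$)
$- \frac{13028}{28569} + \frac{W}{r{\left(-57,-205 \right)}} = - \frac{13028}{28569} - \frac{19549}{64} = - \frac{559329173}{1828416}$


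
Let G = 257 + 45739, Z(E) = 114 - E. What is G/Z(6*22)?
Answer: -7666/3 ≈ -2555.3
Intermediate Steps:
G = 45996
G/Z(6*22) = 45996/(114 - 6*22) = 45996/(114 - 1*132) = 45996/(114 - 132) = 45996/(-18) = 45996*(-1/18) = -7666/3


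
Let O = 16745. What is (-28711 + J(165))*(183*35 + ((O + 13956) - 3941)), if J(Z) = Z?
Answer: -946728090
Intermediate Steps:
(-28711 + J(165))*(183*35 + ((O + 13956) - 3941)) = (-28711 + 165)*(183*35 + ((16745 + 13956) - 3941)) = -28546*(6405 + (30701 - 3941)) = -28546*(6405 + 26760) = -28546*33165 = -946728090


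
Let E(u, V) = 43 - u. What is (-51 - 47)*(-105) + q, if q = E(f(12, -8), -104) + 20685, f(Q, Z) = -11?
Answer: 31029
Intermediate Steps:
q = 20739 (q = (43 - 1*(-11)) + 20685 = (43 + 11) + 20685 = 54 + 20685 = 20739)
(-51 - 47)*(-105) + q = (-51 - 47)*(-105) + 20739 = -98*(-105) + 20739 = 10290 + 20739 = 31029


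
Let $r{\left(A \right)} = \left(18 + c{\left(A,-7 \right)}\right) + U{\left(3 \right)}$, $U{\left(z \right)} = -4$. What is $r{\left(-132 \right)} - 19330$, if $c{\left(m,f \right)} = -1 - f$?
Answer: $-19310$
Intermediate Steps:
$r{\left(A \right)} = 20$ ($r{\left(A \right)} = \left(18 - -6\right) - 4 = \left(18 + \left(-1 + 7\right)\right) - 4 = \left(18 + 6\right) - 4 = 24 - 4 = 20$)
$r{\left(-132 \right)} - 19330 = 20 - 19330 = -19310$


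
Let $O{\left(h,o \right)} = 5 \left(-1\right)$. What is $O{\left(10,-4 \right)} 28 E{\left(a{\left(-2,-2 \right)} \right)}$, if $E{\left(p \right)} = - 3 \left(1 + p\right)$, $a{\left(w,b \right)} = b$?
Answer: $-420$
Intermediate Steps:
$O{\left(h,o \right)} = -5$
$E{\left(p \right)} = -3 - 3 p$
$O{\left(10,-4 \right)} 28 E{\left(a{\left(-2,-2 \right)} \right)} = \left(-5\right) 28 \left(-3 - -6\right) = - 140 \left(-3 + 6\right) = \left(-140\right) 3 = -420$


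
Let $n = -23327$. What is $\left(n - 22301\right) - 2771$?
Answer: $-48399$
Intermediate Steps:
$\left(n - 22301\right) - 2771 = \left(-23327 - 22301\right) - 2771 = -45628 - 2771 = -48399$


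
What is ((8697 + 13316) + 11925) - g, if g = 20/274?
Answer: 4649496/137 ≈ 33938.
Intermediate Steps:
g = 10/137 (g = (1/274)*20 = 10/137 ≈ 0.072993)
((8697 + 13316) + 11925) - g = ((8697 + 13316) + 11925) - 1*10/137 = (22013 + 11925) - 10/137 = 33938 - 10/137 = 4649496/137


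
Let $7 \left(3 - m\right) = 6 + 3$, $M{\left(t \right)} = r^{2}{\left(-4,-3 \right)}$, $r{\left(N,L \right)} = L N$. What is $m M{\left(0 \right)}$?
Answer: $\frac{1728}{7} \approx 246.86$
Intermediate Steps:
$M{\left(t \right)} = 144$ ($M{\left(t \right)} = \left(\left(-3\right) \left(-4\right)\right)^{2} = 12^{2} = 144$)
$m = \frac{12}{7}$ ($m = 3 - \frac{6 + 3}{7} = 3 - \frac{9}{7} = \frac{12}{7} \approx 1.7143$)
$m M{\left(0 \right)} = \frac{12}{7} \cdot 144 = \frac{1728}{7}$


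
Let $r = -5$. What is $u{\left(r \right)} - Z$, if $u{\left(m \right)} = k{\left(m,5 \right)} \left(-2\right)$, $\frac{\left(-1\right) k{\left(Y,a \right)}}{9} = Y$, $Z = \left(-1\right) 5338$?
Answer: $5248$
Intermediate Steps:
$Z = -5338$
$k{\left(Y,a \right)} = - 9 Y$
$u{\left(m \right)} = 18 m$ ($u{\left(m \right)} = - 9 m \left(-2\right) = 18 m$)
$u{\left(r \right)} - Z = 18 \left(-5\right) - -5338 = -90 + 5338 = 5248$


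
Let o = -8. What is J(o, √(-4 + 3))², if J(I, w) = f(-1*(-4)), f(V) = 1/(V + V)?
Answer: 1/64 ≈ 0.015625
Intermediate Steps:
f(V) = 1/(2*V)
J(I, w) = ⅛ (J(I, w) = 1/(2*((-1*(-4)))) = (½)/4 = (½)*(¼) = ⅛)
J(o, √(-4 + 3))² = (⅛)² = 1/64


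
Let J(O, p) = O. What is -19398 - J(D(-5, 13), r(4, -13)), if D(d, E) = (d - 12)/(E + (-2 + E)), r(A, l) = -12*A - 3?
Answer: -465535/24 ≈ -19397.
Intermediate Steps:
r(A, l) = -3 - 12*A
D(d, E) = (-12 + d)/(-2 + 2*E)
-19398 - J(D(-5, 13), r(4, -13)) = -19398 - (-12 - 5)/(2*(-1 + 13)) = -19398 - (-17)/(2*12) = -19398 - 1*(-17/24) = -19398 + 17/24 = -465535/24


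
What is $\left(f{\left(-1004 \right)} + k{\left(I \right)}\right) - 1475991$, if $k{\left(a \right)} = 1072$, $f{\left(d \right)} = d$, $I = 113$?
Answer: $-1475923$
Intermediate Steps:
$\left(f{\left(-1004 \right)} + k{\left(I \right)}\right) - 1475991 = \left(-1004 + 1072\right) - 1475991 = 68 - 1475991 = -1475923$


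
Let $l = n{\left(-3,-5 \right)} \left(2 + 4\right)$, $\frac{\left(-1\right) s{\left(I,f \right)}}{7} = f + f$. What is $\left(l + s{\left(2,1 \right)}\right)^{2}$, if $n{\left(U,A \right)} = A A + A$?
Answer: $11236$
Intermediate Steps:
$s{\left(I,f \right)} = - 14 f$ ($s{\left(I,f \right)} = - 7 \left(f + f\right) = - 7 \cdot 2 f = - 14 f$)
$n{\left(U,A \right)} = A + A^{2}$ ($n{\left(U,A \right)} = A^{2} + A = A + A^{2}$)
$l = 120$ ($l = - 5 \left(1 - 5\right) \left(2 + 4\right) = \left(-5\right) \left(-4\right) 6 = 20 \cdot 6 = 120$)
$\left(l + s{\left(2,1 \right)}\right)^{2} = \left(120 - 14\right)^{2} = 106^{2} = 11236$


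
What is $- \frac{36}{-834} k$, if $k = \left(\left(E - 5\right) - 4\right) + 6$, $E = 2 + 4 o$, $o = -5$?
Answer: $- \frac{126}{139} \approx -0.90648$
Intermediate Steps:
$E = -18$ ($E = 2 + 4 \left(-5\right) = 2 - 20 = -18$)
$k = -21$ ($k = \left(\left(-18 - 5\right) - 4\right) + 6 = \left(-23 - 4\right) + 6 = -27 + 6 = -21$)
$- \frac{36}{-834} k = - \frac{36}{-834} \left(-21\right) = \left(-36\right) \left(- \frac{1}{834}\right) \left(-21\right) = \frac{6}{139} \left(-21\right) = - \frac{126}{139}$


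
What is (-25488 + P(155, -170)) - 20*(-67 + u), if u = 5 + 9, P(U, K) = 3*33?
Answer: -24329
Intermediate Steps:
P(U, K) = 99
u = 14
(-25488 + P(155, -170)) - 20*(-67 + u) = (-25488 + 99) - 20*(-67 + 14) = -25389 - 20*(-53) = -25389 + 1060 = -24329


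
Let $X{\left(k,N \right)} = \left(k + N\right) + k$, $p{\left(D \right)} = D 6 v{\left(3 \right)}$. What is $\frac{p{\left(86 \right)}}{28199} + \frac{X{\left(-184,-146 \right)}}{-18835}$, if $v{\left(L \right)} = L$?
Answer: $\frac{43650866}{531128165} \approx 0.082185$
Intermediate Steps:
$p{\left(D \right)} = 18 D$ ($p{\left(D \right)} = D 6 \cdot 3 = 6 D 3 = 18 D$)
$X{\left(k,N \right)} = N + 2 k$ ($X{\left(k,N \right)} = \left(N + k\right) + k = N + 2 k$)
$\frac{p{\left(86 \right)}}{28199} + \frac{X{\left(-184,-146 \right)}}{-18835} = \frac{18 \cdot 86}{28199} + \frac{-146 + 2 \left(-184\right)}{-18835} = 1548 \cdot \frac{1}{28199} + \left(-146 - 368\right) \left(- \frac{1}{18835}\right) = \frac{1548}{28199} - - \frac{514}{18835} = \frac{1548}{28199} + \frac{514}{18835} = \frac{43650866}{531128165}$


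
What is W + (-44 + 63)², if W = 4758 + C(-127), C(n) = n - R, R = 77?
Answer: 4915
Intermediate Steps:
C(n) = -77 + n (C(n) = n - 1*77 = n - 77 = -77 + n)
W = 4554 (W = 4758 + (-77 - 127) = 4758 - 204 = 4554)
W + (-44 + 63)² = 4554 + (-44 + 63)² = 4554 + 19² = 4554 + 361 = 4915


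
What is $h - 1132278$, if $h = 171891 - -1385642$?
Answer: $425255$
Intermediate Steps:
$h = 1557533$ ($h = 171891 + 1385642 = 1557533$)
$h - 1132278 = 1557533 - 1132278 = 425255$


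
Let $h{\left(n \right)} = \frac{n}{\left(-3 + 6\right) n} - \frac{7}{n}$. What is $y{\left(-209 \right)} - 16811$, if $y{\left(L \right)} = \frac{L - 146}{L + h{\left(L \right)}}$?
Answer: $- \frac{2198874758}{130813} \approx -16809.0$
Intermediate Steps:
$h{\left(n \right)} = \frac{1}{3} - \frac{7}{n}$ ($h{\left(n \right)} = \frac{n}{3 n} - \frac{7}{n} = n \frac{1}{3 n} - \frac{7}{n} = \frac{1}{3} - \frac{7}{n}$)
$y{\left(L \right)} = \frac{-146 + L}{L + \frac{-21 + L}{3 L}}$ ($y{\left(L \right)} = \frac{L - 146}{L + \frac{-21 + L}{3 L}} = \frac{-146 + L}{L + \frac{-21 + L}{3 L}}$)
$y{\left(-209 \right)} - 16811 = 3 \left(-209\right) \frac{1}{-21 - 209 + 3 \left(-209\right)^{2}} \left(-146 - 209\right) - 16811 = 3 \left(-209\right) \frac{1}{-21 - 209 + 3 \cdot 43681} \left(-355\right) - 16811 = 3 \left(-209\right) \frac{1}{-21 - 209 + 131043} \left(-355\right) - 16811 = 3 \left(-209\right) \frac{1}{130813} \left(-355\right) - 16811 = \frac{222585}{130813} - 16811 = - \frac{2198874758}{130813}$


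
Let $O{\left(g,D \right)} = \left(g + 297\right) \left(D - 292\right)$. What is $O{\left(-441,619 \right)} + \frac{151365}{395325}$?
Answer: $- \frac{1240994149}{26355} \approx -47088.0$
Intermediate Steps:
$O{\left(g,D \right)} = \left(-292 + D\right) \left(297 + g\right)$ ($O{\left(g,D \right)} = \left(297 + g\right) \left(-292 + D\right) = \left(-292 + D\right) \left(297 + g\right)$)
$O{\left(-441,619 \right)} + \frac{151365}{395325} = \left(-86724 - -128772 + 297 \cdot 619 + 619 \left(-441\right)\right) + \frac{151365}{395325} = \left(-86724 + 128772 + 183843 - 272979\right) + 151365 \cdot \frac{1}{395325} = -47088 + \frac{10091}{26355} = - \frac{1240994149}{26355}$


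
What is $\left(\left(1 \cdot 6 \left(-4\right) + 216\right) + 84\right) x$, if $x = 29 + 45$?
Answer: $20424$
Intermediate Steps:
$x = 74$
$\left(\left(1 \cdot 6 \left(-4\right) + 216\right) + 84\right) x = \left(\left(1 \cdot 6 \left(-4\right) + 216\right) + 84\right) 74 = \left(\left(6 \left(-4\right) + 216\right) + 84\right) 74 = \left(\left(-24 + 216\right) + 84\right) 74 = \left(192 + 84\right) 74 = 276 \cdot 74 = 20424$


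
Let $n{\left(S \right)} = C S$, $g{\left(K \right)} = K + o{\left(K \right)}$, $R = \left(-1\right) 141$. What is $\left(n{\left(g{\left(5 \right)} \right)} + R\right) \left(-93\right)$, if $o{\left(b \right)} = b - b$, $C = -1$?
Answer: $13578$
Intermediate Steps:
$o{\left(b \right)} = 0$
$R = -141$
$g{\left(K \right)} = K$ ($g{\left(K \right)} = K + 0 = K$)
$n{\left(S \right)} = - S$
$\left(n{\left(g{\left(5 \right)} \right)} + R\right) \left(-93\right) = \left(\left(-1\right) 5 - 141\right) \left(-93\right) = \left(-5 - 141\right) \left(-93\right) = \left(-146\right) \left(-93\right) = 13578$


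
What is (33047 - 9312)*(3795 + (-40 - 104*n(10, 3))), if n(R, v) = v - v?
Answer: 89124925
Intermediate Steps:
n(R, v) = 0
(33047 - 9312)*(3795 + (-40 - 104*n(10, 3))) = (33047 - 9312)*(3795 + (-40 - 104*0)) = 23735*(3795 + (-40 + 0)) = 23735*(3795 - 40) = 23735*3755 = 89124925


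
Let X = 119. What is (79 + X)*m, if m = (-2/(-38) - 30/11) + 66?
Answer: 238230/19 ≈ 12538.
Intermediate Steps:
m = 13235/209 (m = (-2*(-1/38) - 30*1/11) + 66 = (1/19 - 30/11) + 66 = -559/209 + 66 = 13235/209 ≈ 63.325)
(79 + X)*m = (79 + 119)*(13235/209) = 198*(13235/209) = 238230/19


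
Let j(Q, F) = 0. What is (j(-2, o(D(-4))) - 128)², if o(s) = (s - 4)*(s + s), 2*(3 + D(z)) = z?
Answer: 16384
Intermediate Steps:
D(z) = -3 + z/2
o(s) = 2*s*(-4 + s) (o(s) = (-4 + s)*(2*s) = 2*s*(-4 + s))
(j(-2, o(D(-4))) - 128)² = (0 - 128)² = (-128)² = 16384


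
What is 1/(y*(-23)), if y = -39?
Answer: 1/897 ≈ 0.0011148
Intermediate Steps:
1/(y*(-23)) = 1/(-39*(-23)) = 1/897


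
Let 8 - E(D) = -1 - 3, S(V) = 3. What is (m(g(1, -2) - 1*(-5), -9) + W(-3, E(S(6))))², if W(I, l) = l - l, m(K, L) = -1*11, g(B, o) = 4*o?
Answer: 121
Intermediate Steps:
E(D) = 12 (E(D) = 8 - (-1 - 3) = 8 - 1*(-4) = 8 + 4 = 12)
m(K, L) = -11
W(I, l) = 0
(m(g(1, -2) - 1*(-5), -9) + W(-3, E(S(6))))² = (-11 + 0)² = (-11)² = 121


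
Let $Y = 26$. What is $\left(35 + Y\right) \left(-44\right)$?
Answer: $-2684$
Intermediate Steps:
$\left(35 + Y\right) \left(-44\right) = \left(35 + 26\right) \left(-44\right) = 61 \left(-44\right) = -2684$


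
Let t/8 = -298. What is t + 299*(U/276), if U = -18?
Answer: -4807/2 ≈ -2403.5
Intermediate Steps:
t = -2384 (t = 8*(-298) = -2384)
t + 299*(U/276) = -2384 + 299*(-18/276) = -2384 + 299*(-18*1/276) = -2384 + 299*(-3/46) = -2384 - 39/2 = -4807/2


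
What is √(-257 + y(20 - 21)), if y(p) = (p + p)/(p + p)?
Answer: 16*I ≈ 16.0*I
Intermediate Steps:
y(p) = 1 (y(p) = (2*p)/((2*p)) = (2*p)*(1/(2*p)) = 1)
√(-257 + y(20 - 21)) = √(-257 + 1) = √(-256) = 16*I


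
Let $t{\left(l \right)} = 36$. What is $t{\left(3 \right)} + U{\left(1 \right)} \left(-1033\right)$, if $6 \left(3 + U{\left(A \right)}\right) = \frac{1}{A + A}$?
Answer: $\frac{36587}{12} \approx 3048.9$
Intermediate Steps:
$U{\left(A \right)} = -3 + \frac{1}{12 A}$ ($U{\left(A \right)} = -3 + \frac{1}{6 \left(A + A\right)} = -3 + \frac{1}{6 \cdot 2 A} = -3 + \frac{\frac{1}{2} \frac{1}{A}}{6} = -3 + \frac{1}{12 A}$)
$t{\left(3 \right)} + U{\left(1 \right)} \left(-1033\right) = 36 + \left(-3 + \frac{1}{12 \cdot 1}\right) \left(-1033\right) = 36 + \left(-3 + \frac{1}{12} \cdot 1\right) \left(-1033\right) = 36 + \left(-3 + \frac{1}{12}\right) \left(-1033\right) = 36 - - \frac{36155}{12} = 36 + \frac{36155}{12} = \frac{36587}{12}$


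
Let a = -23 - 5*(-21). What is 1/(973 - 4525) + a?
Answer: 291263/3552 ≈ 82.000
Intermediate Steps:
a = 82 (a = -23 + 105 = 82)
1/(973 - 4525) + a = 1/(973 - 4525) + 82 = 1/(-3552) + 82 = -1/3552 + 82 = 291263/3552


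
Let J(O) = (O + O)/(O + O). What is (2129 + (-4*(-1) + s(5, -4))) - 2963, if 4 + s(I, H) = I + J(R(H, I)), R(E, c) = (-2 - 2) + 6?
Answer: -828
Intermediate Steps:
R(E, c) = 2 (R(E, c) = -4 + 6 = 2)
J(O) = 1 (J(O) = (2*O)/((2*O)) = (2*O)*(1/(2*O)) = 1)
s(I, H) = -3 + I (s(I, H) = -4 + (I + 1) = -4 + (1 + I) = -3 + I)
(2129 + (-4*(-1) + s(5, -4))) - 2963 = (2129 + (-4*(-1) + (-3 + 5))) - 2963 = (2129 + (4 + 2)) - 2963 = (2129 + 6) - 2963 = 2135 - 2963 = -828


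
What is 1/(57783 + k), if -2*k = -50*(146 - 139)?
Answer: 1/57958 ≈ 1.7254e-5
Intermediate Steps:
k = 175 (k = -(-25)*(146 - 139) = -(-25)*7 = -½*(-350) = 175)
1/(57783 + k) = 1/(57783 + 175) = 1/57958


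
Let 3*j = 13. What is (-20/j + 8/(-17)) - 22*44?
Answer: -215052/221 ≈ -973.09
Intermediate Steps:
j = 13/3 (j = (⅓)*13 = 13/3 ≈ 4.3333)
(-20/j + 8/(-17)) - 22*44 = (-20/13/3 + 8/(-17)) - 22*44 = (-20*3/13 + 8*(-1/17)) - 968 = (-60/13 - 8/17) - 968 = -1124/221 - 968 = -215052/221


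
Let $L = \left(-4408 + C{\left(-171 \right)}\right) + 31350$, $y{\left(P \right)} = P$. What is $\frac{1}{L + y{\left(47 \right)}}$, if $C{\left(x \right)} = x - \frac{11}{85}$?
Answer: $\frac{85}{2279519} \approx 3.7289 \cdot 10^{-5}$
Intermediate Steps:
$C{\left(x \right)} = - \frac{11}{85} + x$ ($C{\left(x \right)} = x - 11 \cdot \frac{1}{85} = x - \frac{11}{85} = - \frac{11}{85} + x$)
$L = \frac{2275524}{85}$ ($L = \left(-4408 - \frac{14546}{85}\right) + 31350 = - \frac{389226}{85} + 31350 = \frac{2275524}{85} \approx 26771.0$)
$\frac{1}{L + y{\left(47 \right)}} = \frac{1}{\frac{2275524}{85} + 47} = \frac{1}{\frac{2279519}{85}} = \frac{85}{2279519}$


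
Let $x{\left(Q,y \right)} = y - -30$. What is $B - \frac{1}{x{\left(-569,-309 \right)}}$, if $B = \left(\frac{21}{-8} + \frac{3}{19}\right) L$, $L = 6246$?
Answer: $- \frac{326743799}{21204} \approx -15410.0$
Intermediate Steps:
$x{\left(Q,y \right)} = 30 + y$ ($x{\left(Q,y \right)} = y + 30 = 30 + y$)
$B = - \frac{1171125}{76}$ ($B = \left(\frac{21}{-8} + \frac{3}{19}\right) 6246 = \left(21 \left(- \frac{1}{8}\right) + 3 \cdot \frac{1}{19}\right) 6246 = \left(- \frac{21}{8} + \frac{3}{19}\right) 6246 = \left(- \frac{375}{152}\right) 6246 = - \frac{1171125}{76} \approx -15410.0$)
$B - \frac{1}{x{\left(-569,-309 \right)}} = - \frac{1171125}{76} - \frac{1}{30 - 309} = - \frac{1171125}{76} - \frac{1}{-279} = - \frac{1171125}{76} - - \frac{1}{279} = - \frac{1171125}{76} + \frac{1}{279} = - \frac{326743799}{21204}$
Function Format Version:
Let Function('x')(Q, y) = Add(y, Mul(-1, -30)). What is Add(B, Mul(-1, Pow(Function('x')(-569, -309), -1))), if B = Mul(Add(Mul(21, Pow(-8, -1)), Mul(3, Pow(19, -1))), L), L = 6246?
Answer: Rational(-326743799, 21204) ≈ -15410.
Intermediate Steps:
Function('x')(Q, y) = Add(30, y) (Function('x')(Q, y) = Add(y, 30) = Add(30, y))
B = Rational(-1171125, 76) (B = Mul(Add(Mul(21, Pow(-8, -1)), Mul(3, Pow(19, -1))), 6246) = Mul(Add(Mul(21, Rational(-1, 8)), Mul(3, Rational(1, 19))), 6246) = Mul(Add(Rational(-21, 8), Rational(3, 19)), 6246) = Mul(Rational(-375, 152), 6246) = Rational(-1171125, 76) ≈ -15410.)
Add(B, Mul(-1, Pow(Function('x')(-569, -309), -1))) = Add(Rational(-1171125, 76), Mul(-1, Pow(Add(30, -309), -1))) = Add(Rational(-1171125, 76), Mul(-1, Pow(-279, -1))) = Add(Rational(-1171125, 76), Mul(-1, Rational(-1, 279))) = Add(Rational(-1171125, 76), Rational(1, 279)) = Rational(-326743799, 21204)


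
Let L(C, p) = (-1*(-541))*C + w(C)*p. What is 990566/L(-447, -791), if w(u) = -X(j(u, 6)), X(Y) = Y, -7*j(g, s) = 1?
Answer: -495283/120970 ≈ -4.0943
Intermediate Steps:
j(g, s) = -1/7 (j(g, s) = -1/7*1 = -1/7)
w(u) = 1/7 (w(u) = -1*(-1/7) = 1/7)
L(C, p) = 541*C + p/7 (L(C, p) = (-1*(-541))*C + p/7 = 541*C + p/7)
990566/L(-447, -791) = 990566/(541*(-447) + (1/7)*(-791)) = 990566/(-241827 - 113) = 990566/(-241940) = 990566*(-1/241940) = -495283/120970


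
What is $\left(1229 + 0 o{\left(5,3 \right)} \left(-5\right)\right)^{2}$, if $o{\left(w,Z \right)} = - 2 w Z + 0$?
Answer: $1510441$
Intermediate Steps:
$o{\left(w,Z \right)} = - 2 Z w$ ($o{\left(w,Z \right)} = - 2 Z w + 0 = - 2 Z w$)
$\left(1229 + 0 o{\left(5,3 \right)} \left(-5\right)\right)^{2} = \left(1229 + 0 \left(\left(-2\right) 3 \cdot 5\right) \left(-5\right)\right)^{2} = \left(1229 + 0 \left(-30\right) \left(-5\right)\right)^{2} = \left(1229 + 0 \left(-5\right)\right)^{2} = \left(1229 + 0\right)^{2} = 1229^{2} = 1510441$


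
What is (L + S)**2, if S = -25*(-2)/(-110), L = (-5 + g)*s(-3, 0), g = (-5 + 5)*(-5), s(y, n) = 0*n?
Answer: 25/121 ≈ 0.20661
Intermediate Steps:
s(y, n) = 0
g = 0 (g = 0*(-5) = 0)
L = 0 (L = (-5 + 0)*0 = -5*0 = 0)
S = -5/11 (S = 50*(-1/110) = -5/11 ≈ -0.45455)
(L + S)**2 = (0 - 5/11)**2 = (-5/11)**2 = 25/121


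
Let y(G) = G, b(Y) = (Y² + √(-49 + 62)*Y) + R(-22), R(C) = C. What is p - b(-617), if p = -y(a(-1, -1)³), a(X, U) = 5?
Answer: -380792 + 617*√13 ≈ -3.7857e+5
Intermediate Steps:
b(Y) = -22 + Y² + Y*√13 (b(Y) = (Y² + √(-49 + 62)*Y) - 22 = (Y² + √13*Y) - 22 = (Y² + Y*√13) - 22 = -22 + Y² + Y*√13)
p = -125 (p = -1*5³ = -1*125 = -125)
p - b(-617) = -125 - (-22 + (-617)² - 617*√13) = -125 - (-22 + 380689 - 617*√13) = -125 - (380667 - 617*√13) = -125 + (-380667 + 617*√13) = -380792 + 617*√13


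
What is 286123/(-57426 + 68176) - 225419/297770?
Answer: 4138779573/160051375 ≈ 25.859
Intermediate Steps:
286123/(-57426 + 68176) - 225419/297770 = 286123/10750 - 225419*1/297770 = 286123*(1/10750) - 225419/297770 = 286123/10750 - 225419/297770 = 4138779573/160051375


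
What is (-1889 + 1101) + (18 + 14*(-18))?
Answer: -1022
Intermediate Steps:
(-1889 + 1101) + (18 + 14*(-18)) = -788 + (18 - 252) = -788 - 234 = -1022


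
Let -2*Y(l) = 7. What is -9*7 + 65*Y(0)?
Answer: -581/2 ≈ -290.50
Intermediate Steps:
Y(l) = -7/2 (Y(l) = -½*7 = -7/2)
-9*7 + 65*Y(0) = -9*7 + 65*(-7/2) = -63 - 455/2 = -581/2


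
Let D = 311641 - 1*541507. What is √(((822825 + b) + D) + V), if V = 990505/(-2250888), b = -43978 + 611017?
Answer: √1469280978050411118/1125444 ≈ 1077.0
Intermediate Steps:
D = -229866 (D = 311641 - 541507 = -229866)
b = 567039
V = -990505/2250888 (V = 990505*(-1/2250888) = -990505/2250888 ≈ -0.44005)
√(((822825 + b) + D) + V) = √(((822825 + 567039) - 229866) - 990505/2250888) = √((1389864 - 229866) - 990505/2250888) = √(1159998 - 990505/2250888) = √(2611024587719/2250888) = √1469280978050411118/1125444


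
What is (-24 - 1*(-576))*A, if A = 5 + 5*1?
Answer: 5520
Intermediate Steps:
A = 10 (A = 5 + 5 = 10)
(-24 - 1*(-576))*A = (-24 - 1*(-576))*10 = (-24 + 576)*10 = 552*10 = 5520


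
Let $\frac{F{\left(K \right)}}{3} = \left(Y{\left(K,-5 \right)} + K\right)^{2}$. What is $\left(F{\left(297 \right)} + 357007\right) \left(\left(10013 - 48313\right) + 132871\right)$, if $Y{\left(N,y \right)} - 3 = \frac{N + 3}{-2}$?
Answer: $40146051497$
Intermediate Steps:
$Y{\left(N,y \right)} = \frac{3}{2} - \frac{N}{2}$ ($Y{\left(N,y \right)} = 3 + \frac{N + 3}{-2} = 3 + \left(3 + N\right) \left(- \frac{1}{2}\right) = 3 - \left(\frac{3}{2} + \frac{N}{2}\right) = \frac{3}{2} - \frac{N}{2}$)
$F{\left(K \right)} = 3 \left(\frac{3}{2} + \frac{K}{2}\right)^{2}$ ($F{\left(K \right)} = 3 \left(\left(\frac{3}{2} - \frac{K}{2}\right) + K\right)^{2} = 3 \left(\frac{3}{2} + \frac{K}{2}\right)^{2}$)
$\left(F{\left(297 \right)} + 357007\right) \left(\left(10013 - 48313\right) + 132871\right) = \left(\frac{3 \left(3 + 297\right)^{2}}{4} + 357007\right) \left(\left(10013 - 48313\right) + 132871\right) = \left(\frac{3 \cdot 300^{2}}{4} + 357007\right) \left(\left(10013 - 48313\right) + 132871\right) = \left(\frac{3}{4} \cdot 90000 + 357007\right) \left(-38300 + 132871\right) = \left(67500 + 357007\right) 94571 = 424507 \cdot 94571 = 40146051497$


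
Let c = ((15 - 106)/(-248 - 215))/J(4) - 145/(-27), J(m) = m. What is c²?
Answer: 73439374009/2500400016 ≈ 29.371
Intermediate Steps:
c = 270997/50004 (c = ((15 - 106)/(-248 - 215))/4 - 145/(-27) = -91/(-463)*(¼) - 145*(-1/27) = -91*(-1/463)*(¼) + 145/27 = (91/463)*(¼) + 145/27 = 91/1852 + 145/27 = 270997/50004 ≈ 5.4195)
c² = (270997/50004)² = 73439374009/2500400016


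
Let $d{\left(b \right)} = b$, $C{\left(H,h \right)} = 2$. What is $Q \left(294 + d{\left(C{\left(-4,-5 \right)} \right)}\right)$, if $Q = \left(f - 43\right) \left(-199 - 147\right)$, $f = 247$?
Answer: $-20892864$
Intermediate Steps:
$Q = -70584$ ($Q = \left(247 - 43\right) \left(-199 - 147\right) = 204 \left(-346\right) = -70584$)
$Q \left(294 + d{\left(C{\left(-4,-5 \right)} \right)}\right) = - 70584 \left(294 + 2\right) = \left(-70584\right) 296 = -20892864$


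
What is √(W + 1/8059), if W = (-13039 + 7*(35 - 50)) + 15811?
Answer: √173214939886/8059 ≈ 51.643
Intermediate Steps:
W = 2667 (W = (-13039 + 7*(-15)) + 15811 = (-13039 - 105) + 15811 = -13144 + 15811 = 2667)
√(W + 1/8059) = √(2667 + 1/8059) = √(21493354/8059) = √173214939886/8059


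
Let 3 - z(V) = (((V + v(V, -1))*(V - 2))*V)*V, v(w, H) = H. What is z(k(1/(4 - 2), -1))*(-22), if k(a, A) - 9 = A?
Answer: 59070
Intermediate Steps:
k(a, A) = 9 + A
z(V) = 3 - V**2*(-1 + V)*(-2 + V) (z(V) = 3 - ((V - 1)*(V - 2))*V*V = 3 - ((-1 + V)*(-2 + V))*V*V = 3 - V*(-1 + V)*(-2 + V)*V = 3 - V**2*(-1 + V)*(-2 + V))
z(k(1/(4 - 2), -1))*(-22) = (3 - (9 - 1)**4 - 2*(9 - 1)**2 + 3*(9 - 1)**3)*(-22) = (3 - 1*8**4 - 2*8**2 + 3*8**3)*(-22) = (3 - 1*4096 - 2*64 + 3*512)*(-22) = (3 - 4096 - 128 + 1536)*(-22) = -2685*(-22) = 59070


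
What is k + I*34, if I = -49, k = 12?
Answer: -1654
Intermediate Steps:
k + I*34 = 12 - 49*34 = 12 - 1666 = -1654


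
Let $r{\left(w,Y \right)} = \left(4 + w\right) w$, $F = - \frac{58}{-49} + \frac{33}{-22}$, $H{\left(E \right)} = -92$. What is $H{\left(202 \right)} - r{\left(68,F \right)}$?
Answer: $-4988$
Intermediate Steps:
$F = - \frac{31}{98}$ ($F = \left(-58\right) \left(- \frac{1}{49}\right) + 33 \left(- \frac{1}{22}\right) = \frac{58}{49} - \frac{3}{2} = - \frac{31}{98} \approx -0.31633$)
$r{\left(w,Y \right)} = w \left(4 + w\right)$
$H{\left(202 \right)} - r{\left(68,F \right)} = -92 - 68 \left(4 + 68\right) = -92 - 68 \cdot 72 = -92 - 4896 = -4988$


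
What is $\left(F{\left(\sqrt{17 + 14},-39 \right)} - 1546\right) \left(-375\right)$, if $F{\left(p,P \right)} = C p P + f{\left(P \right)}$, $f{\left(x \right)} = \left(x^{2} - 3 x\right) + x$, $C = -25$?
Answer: $-19875 - 365625 \sqrt{31} \approx -2.0556 \cdot 10^{6}$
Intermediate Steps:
$f{\left(x \right)} = x^{2} - 2 x$
$F{\left(p,P \right)} = P \left(-2 + P\right) - 25 P p$ ($F{\left(p,P \right)} = - 25 p P + P \left(-2 + P\right) = - 25 P p + P \left(-2 + P\right) = P \left(-2 + P\right) - 25 P p$)
$\left(F{\left(\sqrt{17 + 14},-39 \right)} - 1546\right) \left(-375\right) = \left(- 39 \left(-2 - 39 - 25 \sqrt{17 + 14}\right) - 1546\right) \left(-375\right) = \left(- 39 \left(-2 - 39 - 25 \sqrt{31}\right) - 1546\right) \left(-375\right) = \left(- 39 \left(-41 - 25 \sqrt{31}\right) - 1546\right) \left(-375\right) = \left(\left(1599 + 975 \sqrt{31}\right) - 1546\right) \left(-375\right) = \left(53 + 975 \sqrt{31}\right) \left(-375\right) = -19875 - 365625 \sqrt{31}$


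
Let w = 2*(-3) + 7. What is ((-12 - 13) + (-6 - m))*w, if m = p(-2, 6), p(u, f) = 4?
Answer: -35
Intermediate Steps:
m = 4
w = 1 (w = -6 + 7 = 1)
((-12 - 13) + (-6 - m))*w = ((-12 - 13) + (-6 - 1*4))*1 = (-25 + (-6 - 4))*1 = (-25 - 10)*1 = -35*1 = -35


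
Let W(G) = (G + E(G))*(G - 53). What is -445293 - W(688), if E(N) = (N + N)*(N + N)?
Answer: -1203175933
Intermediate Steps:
E(N) = 4*N**2 (E(N) = (2*N)*(2*N) = 4*N**2)
W(G) = (-53 + G)*(G + 4*G**2) (W(G) = (G + 4*G**2)*(G - 53) = (G + 4*G**2)*(-53 + G) = (-53 + G)*(G + 4*G**2))
-445293 - W(688) = -445293 - 688*(-53 - 211*688 + 4*688**2) = -445293 - 688*(-53 - 145168 + 4*473344) = -445293 - 688*(-53 - 145168 + 1893376) = -445293 - 688*1748155 = -445293 - 1*1202730640 = -445293 - 1202730640 = -1203175933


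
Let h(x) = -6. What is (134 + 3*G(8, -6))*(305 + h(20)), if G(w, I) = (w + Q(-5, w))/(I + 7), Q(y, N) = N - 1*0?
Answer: 54418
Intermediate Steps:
Q(y, N) = N (Q(y, N) = N + 0 = N)
G(w, I) = 2*w/(7 + I) (G(w, I) = (w + w)/(I + 7) = (2*w)/(7 + I) = 2*w/(7 + I))
(134 + 3*G(8, -6))*(305 + h(20)) = (134 + 3*(2*8/(7 - 6)))*(305 - 6) = (134 + 3*(2*8/1))*299 = (134 + 3*(2*8*1))*299 = (134 + 3*16)*299 = (134 + 48)*299 = 182*299 = 54418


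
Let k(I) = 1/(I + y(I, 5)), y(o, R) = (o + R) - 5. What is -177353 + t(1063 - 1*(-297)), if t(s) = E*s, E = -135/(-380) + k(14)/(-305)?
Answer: -1434946321/8113 ≈ -1.7687e+5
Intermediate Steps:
y(o, R) = -5 + R + o (y(o, R) = (R + o) - 5 = -5 + R + o)
k(I) = 1/(2*I) (k(I) = 1/(I + (-5 + 5 + I)) = 1/(I + I) = 1/(2*I))
E = 28813/81130 (E = -135/(-380) + ((½)/14)/(-305) = -135*(-1/380) + ((½)*(1/14))*(-1/305) = 27/76 + (1/28)*(-1/305) = 27/76 - 1/8540 = 28813/81130 ≈ 0.35515)
t(s) = 28813*s/81130
-177353 + t(1063 - 1*(-297)) = -177353 + 28813*(1063 - 1*(-297))/81130 = -177353 + 28813*(1063 + 297)/81130 = -177353 + (28813/81130)*1360 = -177353 + 3918568/8113 = -1434946321/8113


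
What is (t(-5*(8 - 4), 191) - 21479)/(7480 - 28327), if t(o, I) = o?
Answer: 21499/20847 ≈ 1.0313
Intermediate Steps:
(t(-5*(8 - 4), 191) - 21479)/(7480 - 28327) = (-5*(8 - 4) - 21479)/(7480 - 28327) = (-5*4 - 21479)/(-20847) = (-20 - 21479)*(-1/20847) = -21499*(-1/20847) = 21499/20847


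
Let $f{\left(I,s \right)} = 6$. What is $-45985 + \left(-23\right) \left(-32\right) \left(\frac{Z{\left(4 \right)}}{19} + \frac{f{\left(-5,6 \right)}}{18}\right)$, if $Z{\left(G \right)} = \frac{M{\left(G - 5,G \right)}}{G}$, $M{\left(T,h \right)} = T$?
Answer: $- \frac{2607713}{57} \approx -45749.0$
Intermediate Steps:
$Z{\left(G \right)} = \frac{-5 + G}{G}$ ($Z{\left(G \right)} = \frac{G - 5}{G} = \frac{-5 + G}{G}$)
$-45985 + \left(-23\right) \left(-32\right) \left(\frac{Z{\left(4 \right)}}{19} + \frac{f{\left(-5,6 \right)}}{18}\right) = -45985 + \left(-23\right) \left(-32\right) \left(\frac{\frac{1}{4} \left(-5 + 4\right)}{19} + \frac{6}{18}\right) = -45985 + 736 \left(\frac{1}{4} \left(-1\right) \frac{1}{19} + 6 \cdot \frac{1}{18}\right) = -45985 + 736 \left(\left(- \frac{1}{4}\right) \frac{1}{19} + \frac{1}{3}\right) = -45985 + 736 \left(- \frac{1}{76} + \frac{1}{3}\right) = -45985 + 736 \cdot \frac{73}{228} = -45985 + \frac{13432}{57} = - \frac{2607713}{57}$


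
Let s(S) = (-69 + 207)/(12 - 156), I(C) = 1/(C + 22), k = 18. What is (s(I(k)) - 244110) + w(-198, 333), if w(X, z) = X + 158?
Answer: -5859623/24 ≈ -2.4415e+5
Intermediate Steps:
I(C) = 1/(22 + C)
w(X, z) = 158 + X
s(S) = -23/24 (s(S) = 138/(-144) = 138*(-1/144) = -23/24)
(s(I(k)) - 244110) + w(-198, 333) = (-23/24 - 244110) + (158 - 198) = -5858663/24 - 40 = -5859623/24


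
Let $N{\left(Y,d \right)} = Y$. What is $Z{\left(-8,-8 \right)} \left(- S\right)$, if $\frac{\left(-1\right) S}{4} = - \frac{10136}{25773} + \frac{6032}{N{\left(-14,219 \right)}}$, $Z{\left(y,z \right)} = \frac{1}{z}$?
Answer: $\frac{38901160}{180411} \approx 215.63$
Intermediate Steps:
$S = \frac{311209280}{180411}$ ($S = - 4 \left(- \frac{10136}{25773} + \frac{6032}{-14}\right) = - 4 \left(\left(-10136\right) \frac{1}{25773} + 6032 \left(- \frac{1}{14}\right)\right) = - 4 \left(- \frac{10136}{25773} - \frac{3016}{7}\right) = \left(-4\right) \left(- \frac{77802320}{180411}\right) = \frac{311209280}{180411} \approx 1725.0$)
$Z{\left(-8,-8 \right)} \left(- S\right) = \frac{\left(-1\right) \frac{311209280}{180411}}{-8} = \left(- \frac{1}{8}\right) \left(- \frac{311209280}{180411}\right) = \frac{38901160}{180411}$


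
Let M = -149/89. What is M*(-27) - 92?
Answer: -4165/89 ≈ -46.798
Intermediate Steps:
M = -149/89 (M = -149*1/89 = -149/89 ≈ -1.6742)
M*(-27) - 92 = -149/89*(-27) - 92 = 4023/89 - 92 = -4165/89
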